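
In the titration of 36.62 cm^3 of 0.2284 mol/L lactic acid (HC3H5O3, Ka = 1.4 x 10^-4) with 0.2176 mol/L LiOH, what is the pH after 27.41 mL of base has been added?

4.25

Initial n(HC3H5O3) = 0.2284 x 0.03662 = 0.008364 mol.
n(LiOH) added = 0.2176 x 0.02741 = 0.005964 mol, converting that many moles of HC3H5O3 to C3H5O3-.
Remaining n(HC3H5O3) = 0.002400 mol; n(C3H5O3-) = 0.005964 mol.
By Henderson-Hasselbalch, pH = pKa + log([A^-]/[HA]) = 3.85 + log(0.005964/0.002400) = 3.85 + (+0.40) = 4.25.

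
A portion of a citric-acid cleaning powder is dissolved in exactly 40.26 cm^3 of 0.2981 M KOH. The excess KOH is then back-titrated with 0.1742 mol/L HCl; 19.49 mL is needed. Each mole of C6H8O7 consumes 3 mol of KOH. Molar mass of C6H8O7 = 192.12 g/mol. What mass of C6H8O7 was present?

0.551 g

Total n(KOH) added = 0.2981 x 0.04026 = 0.01200 mol.
n(HCl) used = 0.1742 x 0.01949 = 0.003395 mol, which equals the excess n(KOH).
So n(KOH) consumed by the sample = 0.01200 - 0.003395 = 0.008606 mol.
n(C6H8O7) = 0.008606 / 3 = 0.002869 mol.
mass = 0.002869 mol x 192.12 g/mol = 0.551 g.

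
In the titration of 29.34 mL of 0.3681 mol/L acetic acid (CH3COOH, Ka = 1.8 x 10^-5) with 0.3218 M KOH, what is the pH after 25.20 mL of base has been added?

5.22

Initial n(CH3COOH) = 0.3681 x 0.02934 = 0.01080 mol.
n(KOH) added = 0.3218 x 0.02520 = 0.008109 mol, converting that many moles of CH3COOH to CH3COO-.
Remaining n(CH3COOH) = 0.002691 mol; n(CH3COO-) = 0.008109 mol.
By Henderson-Hasselbalch, pH = pKa + log([A^-]/[HA]) = 4.74 + log(0.008109/0.002691) = 4.74 + (+0.48) = 5.22.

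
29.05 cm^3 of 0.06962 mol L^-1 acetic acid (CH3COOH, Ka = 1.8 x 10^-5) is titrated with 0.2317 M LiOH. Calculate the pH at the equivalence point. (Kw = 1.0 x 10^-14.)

8.74

n(CH3COOH) = 0.06962 x 0.02905 = 0.002022 mol; V(LiOH) at equivalence = 0.002022/0.2317 = 0.008729 L.
At equivalence all the acid is converted to CH3COO-; total volume = 0.02905 + 0.008729 = 0.03778 L, so [CH3COO-] = 0.002022/0.03778 = 0.05353 M.
Kb = Kw/Ka = 1.0e-14 / 1.8 x 10^-5 = 5.56e-10.
[OH^-] = sqrt(Kb x [CH3COO-]) = sqrt(5.56e-10 x 0.05353) = 5.45e-6 M.
pOH = 5.26, so pH = 14.00 - 5.26 = 8.74.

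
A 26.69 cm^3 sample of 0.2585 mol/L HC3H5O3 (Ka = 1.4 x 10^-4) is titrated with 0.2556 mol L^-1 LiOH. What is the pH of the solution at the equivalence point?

8.48

n(HC3H5O3) = 0.2585 x 0.02669 = 0.006899 mol; V(LiOH) at equivalence = 0.006899/0.2556 = 0.02699 L.
At equivalence all the acid is converted to C3H5O3-; total volume = 0.02669 + 0.02699 = 0.05368 L, so [C3H5O3-] = 0.006899/0.05368 = 0.1285 M.
Kb = Kw/Ka = 1.0e-14 / 1.4 x 10^-4 = 7.14e-11.
[OH^-] = sqrt(Kb x [C3H5O3-]) = sqrt(7.14e-11 x 0.1285) = 3.03e-6 M.
pOH = 5.52, so pH = 14.00 - 5.52 = 8.48.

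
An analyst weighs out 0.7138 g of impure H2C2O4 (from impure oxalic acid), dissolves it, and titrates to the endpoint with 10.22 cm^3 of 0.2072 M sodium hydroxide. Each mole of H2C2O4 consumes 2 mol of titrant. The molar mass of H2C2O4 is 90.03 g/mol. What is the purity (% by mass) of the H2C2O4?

13.4%

n(NaOH) = 0.2072 x 0.01022 = 0.002118 mol.
n(H2C2O4) = 0.002118 / 2 = 0.001059 mol.
mass of H2C2O4 = 0.001059 x 90.03 = 0.09532 g.
% purity = 0.09532 / 0.7138 x 100 = 13.4%.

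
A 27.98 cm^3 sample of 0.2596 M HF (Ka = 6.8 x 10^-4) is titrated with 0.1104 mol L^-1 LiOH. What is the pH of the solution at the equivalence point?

n(HF) = 0.2596 x 0.02798 = 0.007264 mol; V(LiOH) at equivalence = 0.007264/0.1104 = 0.06579 L.
At equivalence all the acid is converted to F-; total volume = 0.02798 + 0.06579 = 0.09377 L, so [F-] = 0.007264/0.09377 = 0.07746 M.
Kb = Kw/Ka = 1.0e-14 / 6.8 x 10^-4 = 1.47e-11.
[OH^-] = sqrt(Kb x [F-]) = sqrt(1.47e-11 x 0.07746) = 1.07e-6 M.
pOH = 5.97, so pH = 14.00 - 5.97 = 8.03.

8.03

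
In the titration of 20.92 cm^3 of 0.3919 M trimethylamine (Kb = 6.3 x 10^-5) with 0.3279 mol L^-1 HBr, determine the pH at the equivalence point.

n((CH3)3N) = 0.3919 x 0.02092 = 0.008199 mol; V(HBr) at equivalence = 0.008199/0.3279 = 0.02500 L.
At equivalence the base is fully converted to (CH3)3NH+; total volume = 0.04592 L, so [(CH3)3NH+] = 0.008199/0.04592 = 0.1785 M.
Ka((CH3)3NH+) = Kw/Kb = 1.0e-14 / 6.3 x 10^-5 = 1.59e-10.
[H^+] = sqrt(Ka x [(CH3)3NH+]) = sqrt(1.59e-10 x 0.1785) = 5.32e-6 M.
pH = -log(5.32e-6) = 5.27.

5.27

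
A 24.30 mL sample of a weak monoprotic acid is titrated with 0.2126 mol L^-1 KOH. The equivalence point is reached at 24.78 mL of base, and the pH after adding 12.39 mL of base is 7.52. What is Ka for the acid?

3.0 x 10^-8

12.39 mL is half of the equivalence volume, so this is the half-equivalence point where [HA] = [A^-].
At half-equivalence pH = pKa, so pKa = 7.52.
Ka = 10^(-7.52) = 3.0 x 10^-8.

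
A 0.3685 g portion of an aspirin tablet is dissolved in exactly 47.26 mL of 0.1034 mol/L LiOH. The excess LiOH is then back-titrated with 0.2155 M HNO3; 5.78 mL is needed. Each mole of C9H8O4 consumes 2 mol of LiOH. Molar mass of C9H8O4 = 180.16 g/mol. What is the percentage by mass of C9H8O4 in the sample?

Total n(LiOH) added = 0.1034 x 0.04726 = 0.004887 mol.
n(HNO3) used = 0.2155 x 0.005780 = 0.001246 mol, which equals the excess n(LiOH).
So n(LiOH) consumed by the sample = 0.004887 - 0.001246 = 0.003641 mol.
n(C9H8O4) = 0.003641 / 2 = 0.001821 mol.
mass C9H8O4 = 0.001821 x 180.16 = 0.3280 g, so %C9H8O4 = 0.3280/0.3685 x 100 = 89.0%.

89.0%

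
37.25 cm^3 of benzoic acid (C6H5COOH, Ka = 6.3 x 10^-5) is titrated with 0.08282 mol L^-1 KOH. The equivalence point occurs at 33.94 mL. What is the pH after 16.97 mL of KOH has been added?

16.97 mL is exactly half the equivalence volume (33.94/2), i.e. the half-equivalence point.
There, n(HA) = n(A^-), so pH = pKa = -log(6.3 x 10^-5) = 4.20.

4.20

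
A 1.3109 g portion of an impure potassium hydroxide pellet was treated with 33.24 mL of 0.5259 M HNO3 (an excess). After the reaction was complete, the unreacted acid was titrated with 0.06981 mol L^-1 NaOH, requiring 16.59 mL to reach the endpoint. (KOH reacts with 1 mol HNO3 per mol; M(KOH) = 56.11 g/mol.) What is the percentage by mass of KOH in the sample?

Total n(HNO3) added = 0.5259 x 0.03324 = 0.01748 mol.
n(NaOH) used = 0.06981 x 0.01659 = 0.001158 mol, which equals the excess n(HNO3).
So n(HNO3) consumed by the sample = 0.01748 - 0.001158 = 0.01632 mol.
n(KOH) = 0.01632 / 1 = 0.01632 mol.
mass KOH = 0.01632 x 56.11 = 0.9159 g, so %KOH = 0.9159/1.3109 x 100 = 69.9%.

69.9%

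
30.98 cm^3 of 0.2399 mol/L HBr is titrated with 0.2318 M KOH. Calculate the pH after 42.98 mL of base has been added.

12.53

n(acid) = 0.2399 x 0.03098 = 0.007432 mol; n(KOH) added = 0.2318 x 0.04298 = 0.009963 mol.
Base is in excess by 0.009963 - 0.007432 = 0.002531 mol in a total volume of 0.07396 L.
[OH^-] = 0.002531/0.07396 = 0.03422 M, so pOH = 1.47 and pH = 14.00 - 1.47 = 12.53.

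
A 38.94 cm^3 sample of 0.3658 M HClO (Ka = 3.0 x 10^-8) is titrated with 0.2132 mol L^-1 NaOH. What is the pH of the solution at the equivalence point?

10.33

n(HClO) = 0.3658 x 0.03894 = 0.01424 mol; V(NaOH) at equivalence = 0.01424/0.2132 = 0.06681 L.
At equivalence all the acid is converted to ClO-; total volume = 0.03894 + 0.06681 = 0.1058 L, so [ClO-] = 0.01424/0.1058 = 0.1347 M.
Kb = Kw/Ka = 1.0e-14 / 3.0 x 10^-8 = 3.33e-7.
[OH^-] = sqrt(Kb x [ClO-]) = sqrt(3.33e-7 x 0.1347) = 0.000212 M.
pOH = 3.67, so pH = 14.00 - 3.67 = 10.33.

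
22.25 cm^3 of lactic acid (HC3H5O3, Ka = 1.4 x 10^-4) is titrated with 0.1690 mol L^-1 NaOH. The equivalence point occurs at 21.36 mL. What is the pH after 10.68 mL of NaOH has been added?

10.68 mL is exactly half the equivalence volume (21.36/2), i.e. the half-equivalence point.
There, n(HA) = n(A^-), so pH = pKa = -log(1.4 x 10^-4) = 3.85.

3.85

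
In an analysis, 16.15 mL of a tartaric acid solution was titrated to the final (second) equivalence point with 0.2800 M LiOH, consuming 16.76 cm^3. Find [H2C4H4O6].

n(LiOH) = 0.2800 x 0.01676 = 0.004693 mol.
At the final (second) equivalence point, 2 mol OH^- react per mol H2C4H4O6, so n(H2C4H4O6) = 0.004693 / 2 = 0.002346 mol.
[H2C4H4O6] = 0.002346 / 0.01615 L = 0.145 M.

0.145 M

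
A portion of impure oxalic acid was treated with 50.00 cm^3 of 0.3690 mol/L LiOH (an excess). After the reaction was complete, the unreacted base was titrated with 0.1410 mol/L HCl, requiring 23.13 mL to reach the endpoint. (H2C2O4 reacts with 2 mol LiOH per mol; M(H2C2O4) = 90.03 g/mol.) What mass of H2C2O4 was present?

Total n(LiOH) added = 0.3690 x 0.05000 = 0.01845 mol.
n(HCl) used = 0.1410 x 0.02313 = 0.003261 mol, which equals the excess n(LiOH).
So n(LiOH) consumed by the sample = 0.01845 - 0.003261 = 0.01519 mol.
n(H2C2O4) = 0.01519 / 2 = 0.007594 mol.
mass = 0.007594 mol x 90.03 g/mol = 0.684 g.

0.684 g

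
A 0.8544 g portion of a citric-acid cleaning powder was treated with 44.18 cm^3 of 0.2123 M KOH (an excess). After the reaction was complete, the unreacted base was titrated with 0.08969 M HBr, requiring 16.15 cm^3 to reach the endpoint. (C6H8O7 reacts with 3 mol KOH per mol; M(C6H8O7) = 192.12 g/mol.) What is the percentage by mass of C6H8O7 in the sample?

59.4%

Total n(KOH) added = 0.2123 x 0.04418 = 0.009379 mol.
n(HBr) used = 0.08969 x 0.01615 = 0.001448 mol, which equals the excess n(KOH).
So n(KOH) consumed by the sample = 0.009379 - 0.001448 = 0.007931 mol.
n(C6H8O7) = 0.007931 / 3 = 0.002644 mol.
mass C6H8O7 = 0.002644 x 192.12 = 0.5079 g, so %C6H8O7 = 0.5079/0.8544 x 100 = 59.4%.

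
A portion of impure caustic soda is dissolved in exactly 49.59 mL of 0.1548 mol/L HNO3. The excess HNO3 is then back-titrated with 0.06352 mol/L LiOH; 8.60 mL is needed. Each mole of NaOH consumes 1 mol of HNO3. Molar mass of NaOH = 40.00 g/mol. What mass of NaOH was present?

0.285 g

Total n(HNO3) added = 0.1548 x 0.04959 = 0.007677 mol.
n(LiOH) used = 0.06352 x 0.008600 = 0.0005463 mol, which equals the excess n(HNO3).
So n(HNO3) consumed by the sample = 0.007677 - 0.0005463 = 0.007130 mol.
n(NaOH) = 0.007130 / 1 = 0.007130 mol.
mass = 0.007130 mol x 40.00 g/mol = 0.285 g.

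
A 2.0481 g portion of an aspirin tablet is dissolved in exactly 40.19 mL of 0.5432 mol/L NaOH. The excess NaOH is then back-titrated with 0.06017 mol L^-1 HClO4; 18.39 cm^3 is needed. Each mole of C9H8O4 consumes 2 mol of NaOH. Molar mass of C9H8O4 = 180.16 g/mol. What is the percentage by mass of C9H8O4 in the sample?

91.2%

Total n(NaOH) added = 0.5432 x 0.04019 = 0.02183 mol.
n(HClO4) used = 0.06017 x 0.01839 = 0.001107 mol, which equals the excess n(NaOH).
So n(NaOH) consumed by the sample = 0.02183 - 0.001107 = 0.02072 mol.
n(C9H8O4) = 0.02072 / 2 = 0.01036 mol.
mass C9H8O4 = 0.01036 x 180.16 = 1.867 g, so %C9H8O4 = 1.867/2.0481 x 100 = 91.2%.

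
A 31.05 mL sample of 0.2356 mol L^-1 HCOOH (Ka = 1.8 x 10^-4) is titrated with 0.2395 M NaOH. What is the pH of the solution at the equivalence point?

8.41

n(HCOOH) = 0.2356 x 0.03105 = 0.007315 mol; V(NaOH) at equivalence = 0.007315/0.2395 = 0.03054 L.
At equivalence all the acid is converted to HCOO-; total volume = 0.03105 + 0.03054 = 0.06159 L, so [HCOO-] = 0.007315/0.06159 = 0.1188 M.
Kb = Kw/Ka = 1.0e-14 / 1.8 x 10^-4 = 5.56e-11.
[OH^-] = sqrt(Kb x [HCOO-]) = sqrt(5.56e-11 x 0.1188) = 2.57e-6 M.
pOH = 5.59, so pH = 14.00 - 5.59 = 8.41.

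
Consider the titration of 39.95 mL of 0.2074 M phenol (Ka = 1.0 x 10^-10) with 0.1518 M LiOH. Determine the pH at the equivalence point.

11.47

n(C6H5OH) = 0.2074 x 0.03995 = 0.008286 mol; V(LiOH) at equivalence = 0.008286/0.1518 = 0.05458 L.
At equivalence all the acid is converted to C6H5O-; total volume = 0.03995 + 0.05458 = 0.09453 L, so [C6H5O-] = 0.008286/0.09453 = 0.08765 M.
Kb = Kw/Ka = 1.0e-14 / 1.0 x 10^-10 = 0.000100.
[OH^-] = sqrt(Kb x [C6H5O-]) = sqrt(0.000100 x 0.08765) = 0.00296 M.
pOH = 2.53, so pH = 14.00 - 2.53 = 11.47.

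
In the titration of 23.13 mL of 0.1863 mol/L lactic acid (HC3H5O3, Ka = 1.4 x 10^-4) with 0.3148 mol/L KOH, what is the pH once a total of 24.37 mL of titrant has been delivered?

12.85

n(acid) = 0.1863 x 0.02313 = 0.004309 mol; n(KOH) added = 0.3148 x 0.02437 = 0.007672 mol.
Base is in excess by 0.007672 - 0.004309 = 0.003363 mol in a total volume of 0.04750 L.
[OH^-] = 0.003363/0.04750 = 0.07079 M, so pOH = 1.15 and pH = 14.00 - 1.15 = 12.85.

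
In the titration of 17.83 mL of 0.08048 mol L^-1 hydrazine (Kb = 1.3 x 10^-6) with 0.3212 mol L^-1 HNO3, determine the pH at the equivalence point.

4.65

n(N2H4) = 0.08048 x 0.01783 = 0.001435 mol; V(HNO3) at equivalence = 0.001435/0.3212 = 0.004467 L.
At equivalence the base is fully converted to N2H5+; total volume = 0.02230 L, so [N2H5+] = 0.001435/0.02230 = 0.06436 M.
Ka(N2H5+) = Kw/Kb = 1.0e-14 / 1.3 x 10^-6 = 7.69e-9.
[H^+] = sqrt(Ka x [N2H5+]) = sqrt(7.69e-9 x 0.06436) = 2.22e-5 M.
pH = -log(2.22e-5) = 4.65.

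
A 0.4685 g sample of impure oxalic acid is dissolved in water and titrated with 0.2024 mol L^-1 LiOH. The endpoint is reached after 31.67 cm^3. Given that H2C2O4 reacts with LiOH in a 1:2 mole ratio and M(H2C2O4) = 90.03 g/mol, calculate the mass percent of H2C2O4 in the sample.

n(LiOH) = 0.2024 x 0.03167 = 0.006410 mol.
n(H2C2O4) = 0.006410 / 2 = 0.003205 mol.
mass of H2C2O4 = 0.003205 x 90.03 = 0.2885 g.
% purity = 0.2885 / 0.4685 x 100 = 61.6%.

61.6%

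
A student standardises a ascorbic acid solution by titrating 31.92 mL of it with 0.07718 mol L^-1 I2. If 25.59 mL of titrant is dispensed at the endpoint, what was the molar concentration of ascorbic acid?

n(I2) = 0.07718 x 0.02559 = 0.001975 mol.
From the balanced equation, 1 mol I2 reacts with 1 mol ascorbic acid, so n(ascorbic acid) = 0.001975 x 1/1 = 0.001975 mol.
[ascorbic acid] = 0.001975 / 0.03192 L = 0.0619 M.

0.0619 M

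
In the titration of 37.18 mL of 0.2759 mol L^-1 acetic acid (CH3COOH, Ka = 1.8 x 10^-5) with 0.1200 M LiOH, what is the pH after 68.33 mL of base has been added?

5.34

Initial n(CH3COOH) = 0.2759 x 0.03718 = 0.01026 mol.
n(LiOH) added = 0.1200 x 0.06833 = 0.008200 mol, converting that many moles of CH3COOH to CH3COO-.
Remaining n(CH3COOH) = 0.002058 mol; n(CH3COO-) = 0.008200 mol.
By Henderson-Hasselbalch, pH = pKa + log([A^-]/[HA]) = 4.74 + log(0.008200/0.002058) = 4.74 + (+0.60) = 5.34.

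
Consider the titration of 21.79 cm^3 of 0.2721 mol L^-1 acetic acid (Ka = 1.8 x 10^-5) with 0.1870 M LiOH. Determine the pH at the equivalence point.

n(CH3COOH) = 0.2721 x 0.02179 = 0.005929 mol; V(LiOH) at equivalence = 0.005929/0.1870 = 0.03171 L.
At equivalence all the acid is converted to CH3COO-; total volume = 0.02179 + 0.03171 = 0.05350 L, so [CH3COO-] = 0.005929/0.05350 = 0.1108 M.
Kb = Kw/Ka = 1.0e-14 / 1.8 x 10^-5 = 5.56e-10.
[OH^-] = sqrt(Kb x [CH3COO-]) = sqrt(5.56e-10 x 0.1108) = 7.85e-6 M.
pOH = 5.11, so pH = 14.00 - 5.11 = 8.89.

8.89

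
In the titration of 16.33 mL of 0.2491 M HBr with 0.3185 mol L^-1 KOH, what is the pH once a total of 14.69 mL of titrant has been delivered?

12.29

n(acid) = 0.2491 x 0.01633 = 0.004068 mol; n(KOH) added = 0.3185 x 0.01469 = 0.004679 mol.
Base is in excess by 0.004679 - 0.004068 = 0.0006110 mol in a total volume of 0.03102 L.
[OH^-] = 0.0006110/0.03102 = 0.01970 M, so pOH = 1.71 and pH = 14.00 - 1.71 = 12.29.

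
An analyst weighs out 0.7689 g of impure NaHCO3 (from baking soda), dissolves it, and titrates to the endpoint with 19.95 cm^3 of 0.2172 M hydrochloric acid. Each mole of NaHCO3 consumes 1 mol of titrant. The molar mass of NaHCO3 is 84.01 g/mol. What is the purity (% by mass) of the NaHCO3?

n(HCl) = 0.2172 x 0.01995 = 0.004333 mol.
n(NaHCO3) = 0.004333 / 1 = 0.004333 mol.
mass of NaHCO3 = 0.004333 x 84.01 = 0.3640 g.
% purity = 0.3640 / 0.7689 x 100 = 47.3%.

47.3%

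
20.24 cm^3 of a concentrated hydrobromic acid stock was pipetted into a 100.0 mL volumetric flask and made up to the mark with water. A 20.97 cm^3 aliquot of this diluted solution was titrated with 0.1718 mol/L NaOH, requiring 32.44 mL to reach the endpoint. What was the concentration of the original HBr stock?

n(NaOH) = 0.1718 x 0.03244 = 0.005573 mol.
n(HBr) in the aliquot = 0.005573 mol.
[diluted HBr] = 0.005573 / 0.02097 = 0.2658 M.
Dilution factor = 100.0/20.24 = 4.941, so [stock] = 0.2658 x 4.941 = 1.31 M.

1.31 M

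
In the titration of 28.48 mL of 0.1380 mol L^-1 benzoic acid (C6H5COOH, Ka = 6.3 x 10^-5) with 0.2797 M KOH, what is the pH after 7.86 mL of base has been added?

Initial n(C6H5COOH) = 0.1380 x 0.02848 = 0.003930 mol.
n(KOH) added = 0.2797 x 0.007860 = 0.002198 mol, converting that many moles of C6H5COOH to C6H5COO-.
Remaining n(C6H5COOH) = 0.001732 mol; n(C6H5COO-) = 0.002198 mol.
By Henderson-Hasselbalch, pH = pKa + log([A^-]/[HA]) = 4.20 + log(0.002198/0.001732) = 4.20 + (+0.10) = 4.30.

4.30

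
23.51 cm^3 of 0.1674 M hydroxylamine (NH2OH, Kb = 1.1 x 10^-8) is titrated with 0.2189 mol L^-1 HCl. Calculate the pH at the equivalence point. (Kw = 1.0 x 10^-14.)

n(NH2OH) = 0.1674 x 0.02351 = 0.003936 mol; V(HCl) at equivalence = 0.003936/0.2189 = 0.01798 L.
At equivalence the base is fully converted to NH3OH+; total volume = 0.04149 L, so [NH3OH+] = 0.003936/0.04149 = 0.09486 M.
Ka(NH3OH+) = Kw/Kb = 1.0e-14 / 1.1 x 10^-8 = 9.09e-7.
[H^+] = sqrt(Ka x [NH3OH+]) = sqrt(9.09e-7 x 0.09486) = 0.000294 M.
pH = -log(0.000294) = 3.53.

3.53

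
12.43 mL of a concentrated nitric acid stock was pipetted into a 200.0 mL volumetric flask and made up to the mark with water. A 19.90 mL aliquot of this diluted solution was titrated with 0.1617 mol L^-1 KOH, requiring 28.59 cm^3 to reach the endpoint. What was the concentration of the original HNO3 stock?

3.74 M

n(KOH) = 0.1617 x 0.02859 = 0.004623 mol.
n(HNO3) in the aliquot = 0.004623 mol.
[diluted HNO3] = 0.004623 / 0.01990 = 0.2323 M.
Dilution factor = 200.0/12.43 = 16.09, so [stock] = 0.2323 x 16.09 = 3.74 M.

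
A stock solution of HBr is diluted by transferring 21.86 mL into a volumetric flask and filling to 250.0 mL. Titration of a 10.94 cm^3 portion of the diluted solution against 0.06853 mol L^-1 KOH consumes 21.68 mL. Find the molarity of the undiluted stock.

n(KOH) = 0.06853 x 0.02168 = 0.001486 mol.
n(HBr) in the aliquot = 0.001486 mol.
[diluted HBr] = 0.001486 / 0.01094 = 0.1358 M.
Dilution factor = 250.0/21.86 = 11.44, so [stock] = 0.1358 x 11.44 = 1.55 M.

1.55 M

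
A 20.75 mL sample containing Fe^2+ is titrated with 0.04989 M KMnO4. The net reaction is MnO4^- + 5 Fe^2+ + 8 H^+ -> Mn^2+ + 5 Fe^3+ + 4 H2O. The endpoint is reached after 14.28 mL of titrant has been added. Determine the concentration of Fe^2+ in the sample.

0.172 M

n(KMnO4) = 0.04989 x 0.01428 = 0.0007124 mol.
From the balanced equation, 1 mol KMnO4 reacts with 5 mol Fe^2+, so n(Fe^2+) = 0.0007124 x 5/1 = 0.003562 mol.
[Fe^2+] = 0.003562 / 0.02075 L = 0.172 M.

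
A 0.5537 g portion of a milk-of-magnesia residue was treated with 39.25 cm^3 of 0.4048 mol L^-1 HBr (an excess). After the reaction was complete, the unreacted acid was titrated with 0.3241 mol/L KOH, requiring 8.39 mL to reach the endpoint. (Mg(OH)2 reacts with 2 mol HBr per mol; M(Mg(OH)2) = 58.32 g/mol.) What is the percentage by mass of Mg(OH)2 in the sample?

69.4%

Total n(HBr) added = 0.4048 x 0.03925 = 0.01589 mol.
n(KOH) used = 0.3241 x 0.008390 = 0.002719 mol, which equals the excess n(HBr).
So n(HBr) consumed by the sample = 0.01589 - 0.002719 = 0.01317 mol.
n(Mg(OH)2) = 0.01317 / 2 = 0.006585 mol.
mass Mg(OH)2 = 0.006585 x 58.32 = 0.3840 g, so %Mg(OH)2 = 0.3840/0.5537 x 100 = 69.4%.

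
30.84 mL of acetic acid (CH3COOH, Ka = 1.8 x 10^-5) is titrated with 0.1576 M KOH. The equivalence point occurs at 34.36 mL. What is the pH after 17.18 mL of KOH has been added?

4.74

17.18 mL is exactly half the equivalence volume (34.36/2), i.e. the half-equivalence point.
There, n(HA) = n(A^-), so pH = pKa = -log(1.8 x 10^-5) = 4.74.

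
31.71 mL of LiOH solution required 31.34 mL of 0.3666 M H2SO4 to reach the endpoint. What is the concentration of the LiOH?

n(H2SO4) delivered = 0.3666 x 0.03134 = 0.01149 mol.
The reaction is 2 LiOH + 1 H2SO4, so n(LiOH) = 0.01149 x 2/1 = 0.02298 mol.
[LiOH] = 0.02298 mol / 0.03171 L = 0.725 M.

0.725 M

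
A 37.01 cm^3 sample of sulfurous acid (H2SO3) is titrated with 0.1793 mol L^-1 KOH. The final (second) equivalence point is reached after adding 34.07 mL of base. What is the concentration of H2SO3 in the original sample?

0.0825 M

n(KOH) = 0.1793 x 0.03407 = 0.006109 mol.
At the final (second) equivalence point, 2 mol OH^- react per mol H2SO3, so n(H2SO3) = 0.006109 / 2 = 0.003054 mol.
[H2SO3] = 0.003054 / 0.03701 L = 0.0825 M.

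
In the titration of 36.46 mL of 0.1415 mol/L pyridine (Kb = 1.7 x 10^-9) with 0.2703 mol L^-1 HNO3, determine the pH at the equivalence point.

n(C5H5N) = 0.1415 x 0.03646 = 0.005159 mol; V(HNO3) at equivalence = 0.005159/0.2703 = 0.01909 L.
At equivalence the base is fully converted to C5H5NH+; total volume = 0.05555 L, so [C5H5NH+] = 0.005159/0.05555 = 0.09288 M.
Ka(C5H5NH+) = Kw/Kb = 1.0e-14 / 1.7 x 10^-9 = 5.88e-6.
[H^+] = sqrt(Ka x [C5H5NH+]) = sqrt(5.88e-6 x 0.09288) = 0.000739 M.
pH = -log(0.000739) = 3.13.

3.13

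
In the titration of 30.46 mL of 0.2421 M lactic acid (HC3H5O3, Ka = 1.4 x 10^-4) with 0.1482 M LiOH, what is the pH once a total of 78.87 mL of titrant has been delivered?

12.60

n(acid) = 0.2421 x 0.03046 = 0.007374 mol; n(LiOH) added = 0.1482 x 0.07887 = 0.01169 mol.
Base is in excess by 0.01169 - 0.007374 = 0.004314 mol in a total volume of 0.1093 L.
[OH^-] = 0.004314/0.1093 = 0.03946 M, so pOH = 1.40 and pH = 14.00 - 1.40 = 12.60.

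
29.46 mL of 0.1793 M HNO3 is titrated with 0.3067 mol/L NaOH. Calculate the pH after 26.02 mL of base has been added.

12.69

n(acid) = 0.1793 x 0.02946 = 0.005282 mol; n(NaOH) added = 0.3067 x 0.02602 = 0.007980 mol.
Base is in excess by 0.007980 - 0.005282 = 0.002698 mol in a total volume of 0.05548 L.
[OH^-] = 0.002698/0.05548 = 0.04863 M, so pOH = 1.31 and pH = 14.00 - 1.31 = 12.69.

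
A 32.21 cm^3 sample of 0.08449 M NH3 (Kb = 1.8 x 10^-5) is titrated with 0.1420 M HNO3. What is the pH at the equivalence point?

n(NH3) = 0.08449 x 0.03221 = 0.002721 mol; V(HNO3) at equivalence = 0.002721/0.1420 = 0.01916 L.
At equivalence the base is fully converted to NH4+; total volume = 0.05137 L, so [NH4+] = 0.002721/0.05137 = 0.05297 M.
Ka(NH4+) = Kw/Kb = 1.0e-14 / 1.8 x 10^-5 = 5.56e-10.
[H^+] = sqrt(Ka x [NH4+]) = sqrt(5.56e-10 x 0.05297) = 5.42e-6 M.
pH = -log(5.42e-6) = 5.27.

5.27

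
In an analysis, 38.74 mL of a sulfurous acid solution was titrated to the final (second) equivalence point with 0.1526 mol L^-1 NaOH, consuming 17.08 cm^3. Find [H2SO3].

n(NaOH) = 0.1526 x 0.01708 = 0.002606 mol.
At the final (second) equivalence point, 2 mol OH^- react per mol H2SO3, so n(H2SO3) = 0.002606 / 2 = 0.001303 mol.
[H2SO3] = 0.001303 / 0.03874 L = 0.0336 M.

0.0336 M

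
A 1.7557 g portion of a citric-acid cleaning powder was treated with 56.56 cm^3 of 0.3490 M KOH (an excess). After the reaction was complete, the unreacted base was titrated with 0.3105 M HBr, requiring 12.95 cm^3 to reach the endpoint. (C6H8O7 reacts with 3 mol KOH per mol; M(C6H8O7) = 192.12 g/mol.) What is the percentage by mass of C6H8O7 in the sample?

Total n(KOH) added = 0.3490 x 0.05656 = 0.01974 mol.
n(HBr) used = 0.3105 x 0.01295 = 0.004021 mol, which equals the excess n(KOH).
So n(KOH) consumed by the sample = 0.01974 - 0.004021 = 0.01572 mol.
n(C6H8O7) = 0.01572 / 3 = 0.005239 mol.
mass C6H8O7 = 0.005239 x 192.12 = 1.007 g, so %C6H8O7 = 1.007/1.7557 x 100 = 57.3%.

57.3%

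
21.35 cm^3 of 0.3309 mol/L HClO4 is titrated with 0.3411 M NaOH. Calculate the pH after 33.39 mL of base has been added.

n(acid) = 0.3309 x 0.02135 = 0.007065 mol; n(NaOH) added = 0.3411 x 0.03339 = 0.01139 mol.
Base is in excess by 0.01139 - 0.007065 = 0.004325 mol in a total volume of 0.05474 L.
[OH^-] = 0.004325/0.05474 = 0.07900 M, so pOH = 1.10 and pH = 14.00 - 1.10 = 12.90.

12.90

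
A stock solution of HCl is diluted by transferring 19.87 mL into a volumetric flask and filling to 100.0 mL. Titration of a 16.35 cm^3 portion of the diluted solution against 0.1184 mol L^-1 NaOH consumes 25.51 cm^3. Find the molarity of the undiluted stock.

n(NaOH) = 0.1184 x 0.02551 = 0.003020 mol.
n(HCl) in the aliquot = 0.003020 mol.
[diluted HCl] = 0.003020 / 0.01635 = 0.1847 M.
Dilution factor = 100.0/19.87 = 5.033, so [stock] = 0.1847 x 5.033 = 0.930 M.

0.930 M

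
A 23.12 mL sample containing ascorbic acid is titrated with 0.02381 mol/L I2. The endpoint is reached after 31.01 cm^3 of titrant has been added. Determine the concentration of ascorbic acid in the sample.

n(I2) = 0.02381 x 0.03101 = 0.0007383 mol.
From the balanced equation, 1 mol I2 reacts with 1 mol ascorbic acid, so n(ascorbic acid) = 0.0007383 x 1/1 = 0.0007383 mol.
[ascorbic acid] = 0.0007383 / 0.02312 L = 0.0319 M.

0.0319 M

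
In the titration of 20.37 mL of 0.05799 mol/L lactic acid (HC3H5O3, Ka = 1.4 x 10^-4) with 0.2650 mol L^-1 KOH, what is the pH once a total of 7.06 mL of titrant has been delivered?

n(acid) = 0.05799 x 0.02037 = 0.001181 mol; n(KOH) added = 0.2650 x 0.007060 = 0.001871 mol.
Base is in excess by 0.001871 - 0.001181 = 0.0006896 mol in a total volume of 0.02743 L.
[OH^-] = 0.0006896/0.02743 = 0.02514 M, so pOH = 1.60 and pH = 14.00 - 1.60 = 12.40.

12.40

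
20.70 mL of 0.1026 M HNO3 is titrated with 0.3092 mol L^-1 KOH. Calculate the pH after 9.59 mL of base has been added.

12.44

n(acid) = 0.1026 x 0.02070 = 0.002124 mol; n(KOH) added = 0.3092 x 0.009590 = 0.002965 mol.
Base is in excess by 0.002965 - 0.002124 = 0.0008414 mol in a total volume of 0.03029 L.
[OH^-] = 0.0008414/0.03029 = 0.02778 M, so pOH = 1.56 and pH = 14.00 - 1.56 = 12.44.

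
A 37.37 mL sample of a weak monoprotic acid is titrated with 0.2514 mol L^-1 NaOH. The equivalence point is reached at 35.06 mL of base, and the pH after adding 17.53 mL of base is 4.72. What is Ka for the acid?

1.9 x 10^-5

17.53 mL is half of the equivalence volume, so this is the half-equivalence point where [HA] = [A^-].
At half-equivalence pH = pKa, so pKa = 4.72.
Ka = 10^(-4.72) = 1.9 x 10^-5.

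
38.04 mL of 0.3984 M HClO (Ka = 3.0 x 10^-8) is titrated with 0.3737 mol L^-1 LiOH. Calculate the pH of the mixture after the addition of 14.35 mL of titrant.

7.26

Initial n(HClO) = 0.3984 x 0.03804 = 0.01516 mol.
n(LiOH) added = 0.3737 x 0.01435 = 0.005363 mol, converting that many moles of HClO to ClO-.
Remaining n(HClO) = 0.009793 mol; n(ClO-) = 0.005363 mol.
By Henderson-Hasselbalch, pH = pKa + log([A^-]/[HA]) = 7.52 + log(0.005363/0.009793) = 7.52 + (-0.26) = 7.26.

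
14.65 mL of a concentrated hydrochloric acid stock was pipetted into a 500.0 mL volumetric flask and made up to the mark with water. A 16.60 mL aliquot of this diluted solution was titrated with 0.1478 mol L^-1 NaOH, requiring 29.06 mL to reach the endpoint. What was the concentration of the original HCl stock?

n(NaOH) = 0.1478 x 0.02906 = 0.004295 mol.
n(HCl) in the aliquot = 0.004295 mol.
[diluted HCl] = 0.004295 / 0.01660 = 0.2587 M.
Dilution factor = 500.0/14.65 = 34.13, so [stock] = 0.2587 x 34.13 = 8.83 M.

8.83 M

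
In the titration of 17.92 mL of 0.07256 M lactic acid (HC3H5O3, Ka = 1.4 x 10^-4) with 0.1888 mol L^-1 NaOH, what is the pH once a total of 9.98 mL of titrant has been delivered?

12.32

n(acid) = 0.07256 x 0.01792 = 0.001300 mol; n(NaOH) added = 0.1888 x 0.009980 = 0.001884 mol.
Base is in excess by 0.001884 - 0.001300 = 0.0005839 mol in a total volume of 0.02790 L.
[OH^-] = 0.0005839/0.02790 = 0.02093 M, so pOH = 1.68 and pH = 14.00 - 1.68 = 12.32.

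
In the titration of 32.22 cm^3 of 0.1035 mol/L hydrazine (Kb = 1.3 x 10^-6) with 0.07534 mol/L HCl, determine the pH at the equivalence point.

4.74

n(N2H4) = 0.1035 x 0.03222 = 0.003335 mol; V(HCl) at equivalence = 0.003335/0.07534 = 0.04426 L.
At equivalence the base is fully converted to N2H5+; total volume = 0.07648 L, so [N2H5+] = 0.003335/0.07648 = 0.04360 M.
Ka(N2H5+) = Kw/Kb = 1.0e-14 / 1.3 x 10^-6 = 7.69e-9.
[H^+] = sqrt(Ka x [N2H5+]) = sqrt(7.69e-9 x 0.04360) = 1.83e-5 M.
pH = -log(1.83e-5) = 4.74.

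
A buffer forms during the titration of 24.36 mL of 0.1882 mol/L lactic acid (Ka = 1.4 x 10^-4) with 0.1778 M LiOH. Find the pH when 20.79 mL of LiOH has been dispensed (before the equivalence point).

4.47

Initial n(HC3H5O3) = 0.1882 x 0.02436 = 0.004585 mol.
n(LiOH) added = 0.1778 x 0.02079 = 0.003696 mol, converting that many moles of HC3H5O3 to C3H5O3-.
Remaining n(HC3H5O3) = 0.0008881 mol; n(C3H5O3-) = 0.003696 mol.
By Henderson-Hasselbalch, pH = pKa + log([A^-]/[HA]) = 3.85 + log(0.003696/0.0008881) = 3.85 + (+0.62) = 4.47.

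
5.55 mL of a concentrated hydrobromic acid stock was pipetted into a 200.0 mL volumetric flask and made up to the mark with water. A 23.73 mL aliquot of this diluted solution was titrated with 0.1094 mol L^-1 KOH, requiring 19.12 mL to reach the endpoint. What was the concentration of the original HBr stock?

n(KOH) = 0.1094 x 0.01912 = 0.002092 mol.
n(HBr) in the aliquot = 0.002092 mol.
[diluted HBr] = 0.002092 / 0.02373 = 0.08815 M.
Dilution factor = 200.0/5.550 = 36.04, so [stock] = 0.08815 x 36.04 = 3.18 M.

3.18 M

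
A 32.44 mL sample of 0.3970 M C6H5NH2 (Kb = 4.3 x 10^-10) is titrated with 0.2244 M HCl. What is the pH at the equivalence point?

2.74

n(C6H5NH2) = 0.3970 x 0.03244 = 0.01288 mol; V(HCl) at equivalence = 0.01288/0.2244 = 0.05739 L.
At equivalence the base is fully converted to C6H5NH3+; total volume = 0.08983 L, so [C6H5NH3+] = 0.01288/0.08983 = 0.1434 M.
Ka(C6H5NH3+) = Kw/Kb = 1.0e-14 / 4.3 x 10^-10 = 2.33e-5.
[H^+] = sqrt(Ka x [C6H5NH3+]) = sqrt(2.33e-5 x 0.1434) = 0.00183 M.
pH = -log(0.00183) = 2.74.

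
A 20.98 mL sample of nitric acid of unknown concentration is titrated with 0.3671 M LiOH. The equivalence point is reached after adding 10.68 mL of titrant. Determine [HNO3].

n(LiOH) delivered = 0.3671 x 0.01068 = 0.003921 mol.
For a 1:1 reaction, n(HNO3) = 0.003921 mol.
[HNO3] = 0.003921 mol / 0.02098 L = 0.187 M.

0.187 M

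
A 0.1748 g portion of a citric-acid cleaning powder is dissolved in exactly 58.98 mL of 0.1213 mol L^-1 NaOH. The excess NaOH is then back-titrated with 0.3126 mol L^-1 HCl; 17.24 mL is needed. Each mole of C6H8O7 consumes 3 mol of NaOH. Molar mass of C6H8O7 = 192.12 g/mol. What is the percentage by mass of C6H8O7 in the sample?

64.7%

Total n(NaOH) added = 0.1213 x 0.05898 = 0.007154 mol.
n(HCl) used = 0.3126 x 0.01724 = 0.005389 mol, which equals the excess n(NaOH).
So n(NaOH) consumed by the sample = 0.007154 - 0.005389 = 0.001765 mol.
n(C6H8O7) = 0.001765 / 3 = 0.0005884 mol.
mass C6H8O7 = 0.0005884 x 192.12 = 0.1130 g, so %C6H8O7 = 0.1130/0.1748 x 100 = 64.7%.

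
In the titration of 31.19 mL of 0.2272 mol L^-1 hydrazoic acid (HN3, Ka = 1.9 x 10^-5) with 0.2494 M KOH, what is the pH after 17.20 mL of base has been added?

Initial n(HN3) = 0.2272 x 0.03119 = 0.007086 mol.
n(KOH) added = 0.2494 x 0.01720 = 0.004290 mol, converting that many moles of HN3 to N3-.
Remaining n(HN3) = 0.002797 mol; n(N3-) = 0.004290 mol.
By Henderson-Hasselbalch, pH = pKa + log([A^-]/[HA]) = 4.72 + log(0.004290/0.002797) = 4.72 + (+0.19) = 4.91.

4.91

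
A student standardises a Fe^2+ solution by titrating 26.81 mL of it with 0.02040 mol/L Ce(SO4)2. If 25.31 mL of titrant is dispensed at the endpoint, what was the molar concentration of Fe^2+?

0.0193 M

n(Ce(SO4)2) = 0.02040 x 0.02531 = 0.0005163 mol.
From the balanced equation, 1 mol Ce(SO4)2 reacts with 1 mol Fe^2+, so n(Fe^2+) = 0.0005163 x 1/1 = 0.0005163 mol.
[Fe^2+] = 0.0005163 / 0.02681 L = 0.0193 M.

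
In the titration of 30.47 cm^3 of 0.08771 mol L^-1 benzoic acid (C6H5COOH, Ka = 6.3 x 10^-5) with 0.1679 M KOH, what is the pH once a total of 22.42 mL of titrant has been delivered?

12.31

n(acid) = 0.08771 x 0.03047 = 0.002673 mol; n(KOH) added = 0.1679 x 0.02242 = 0.003764 mol.
Base is in excess by 0.003764 - 0.002673 = 0.001092 mol in a total volume of 0.05289 L.
[OH^-] = 0.001092/0.05289 = 0.02064 M, so pOH = 1.69 and pH = 14.00 - 1.69 = 12.31.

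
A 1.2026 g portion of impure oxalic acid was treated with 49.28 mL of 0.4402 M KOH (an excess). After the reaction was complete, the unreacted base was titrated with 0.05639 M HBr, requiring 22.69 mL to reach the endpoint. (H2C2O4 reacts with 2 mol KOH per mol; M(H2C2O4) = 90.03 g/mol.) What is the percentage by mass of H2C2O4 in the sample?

76.4%

Total n(KOH) added = 0.4402 x 0.04928 = 0.02169 mol.
n(HBr) used = 0.05639 x 0.02269 = 0.001279 mol, which equals the excess n(KOH).
So n(KOH) consumed by the sample = 0.02169 - 0.001279 = 0.02041 mol.
n(H2C2O4) = 0.02041 / 2 = 0.01021 mol.
mass H2C2O4 = 0.01021 x 90.03 = 0.9189 g, so %H2C2O4 = 0.9189/1.2026 x 100 = 76.4%.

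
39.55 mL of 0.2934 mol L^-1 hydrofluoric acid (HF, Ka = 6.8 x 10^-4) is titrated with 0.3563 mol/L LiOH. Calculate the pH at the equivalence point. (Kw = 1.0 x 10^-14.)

n(HF) = 0.2934 x 0.03955 = 0.01160 mol; V(LiOH) at equivalence = 0.01160/0.3563 = 0.03257 L.
At equivalence all the acid is converted to F-; total volume = 0.03955 + 0.03257 = 0.07212 L, so [F-] = 0.01160/0.07212 = 0.1609 M.
Kb = Kw/Ka = 1.0e-14 / 6.8 x 10^-4 = 1.47e-11.
[OH^-] = sqrt(Kb x [F-]) = sqrt(1.47e-11 x 0.1609) = 1.54e-6 M.
pOH = 5.81, so pH = 14.00 - 5.81 = 8.19.

8.19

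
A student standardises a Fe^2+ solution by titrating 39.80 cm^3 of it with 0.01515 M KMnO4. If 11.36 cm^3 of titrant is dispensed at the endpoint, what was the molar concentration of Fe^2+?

n(KMnO4) = 0.01515 x 0.01136 = 0.0001721 mol.
From the balanced equation, 1 mol KMnO4 reacts with 5 mol Fe^2+, so n(Fe^2+) = 0.0001721 x 5/1 = 0.0008605 mol.
[Fe^2+] = 0.0008605 / 0.03980 L = 0.0216 M.

0.0216 M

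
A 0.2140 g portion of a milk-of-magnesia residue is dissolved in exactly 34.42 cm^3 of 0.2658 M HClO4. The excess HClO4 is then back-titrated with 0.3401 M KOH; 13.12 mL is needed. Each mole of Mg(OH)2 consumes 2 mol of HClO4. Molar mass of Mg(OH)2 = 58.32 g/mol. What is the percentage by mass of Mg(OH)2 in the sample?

63.9%

Total n(HClO4) added = 0.2658 x 0.03442 = 0.009149 mol.
n(KOH) used = 0.3401 x 0.01312 = 0.004462 mol, which equals the excess n(HClO4).
So n(HClO4) consumed by the sample = 0.009149 - 0.004462 = 0.004687 mol.
n(Mg(OH)2) = 0.004687 / 2 = 0.002343 mol.
mass Mg(OH)2 = 0.002343 x 58.32 = 0.1367 g, so %Mg(OH)2 = 0.1367/0.2140 x 100 = 63.9%.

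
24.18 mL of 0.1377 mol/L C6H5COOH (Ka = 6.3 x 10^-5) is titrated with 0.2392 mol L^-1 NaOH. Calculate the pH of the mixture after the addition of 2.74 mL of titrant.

Initial n(C6H5COOH) = 0.1377 x 0.02418 = 0.003330 mol.
n(NaOH) added = 0.2392 x 0.002740 = 0.0006554 mol, converting that many moles of C6H5COOH to C6H5COO-.
Remaining n(C6H5COOH) = 0.002674 mol; n(C6H5COO-) = 0.0006554 mol.
By Henderson-Hasselbalch, pH = pKa + log([A^-]/[HA]) = 4.20 + log(0.0006554/0.002674) = 4.20 + (-0.61) = 3.59.

3.59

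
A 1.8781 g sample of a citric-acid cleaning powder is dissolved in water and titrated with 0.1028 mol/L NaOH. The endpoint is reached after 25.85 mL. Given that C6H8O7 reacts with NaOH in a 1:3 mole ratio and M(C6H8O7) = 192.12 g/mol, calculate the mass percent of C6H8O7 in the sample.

n(NaOH) = 0.1028 x 0.02585 = 0.002657 mol.
n(C6H8O7) = 0.002657 / 3 = 0.0008858 mol.
mass of C6H8O7 = 0.0008858 x 192.12 = 0.1702 g.
% purity = 0.1702 / 1.8781 x 100 = 9.06%.

9.06%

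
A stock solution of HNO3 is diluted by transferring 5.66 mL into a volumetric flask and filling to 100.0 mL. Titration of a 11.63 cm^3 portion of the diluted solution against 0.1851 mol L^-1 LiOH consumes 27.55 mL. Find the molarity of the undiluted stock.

n(LiOH) = 0.1851 x 0.02755 = 0.005100 mol.
n(HNO3) in the aliquot = 0.005100 mol.
[diluted HNO3] = 0.005100 / 0.01163 = 0.4385 M.
Dilution factor = 100.0/5.660 = 17.67, so [stock] = 0.4385 x 17.67 = 7.75 M.

7.75 M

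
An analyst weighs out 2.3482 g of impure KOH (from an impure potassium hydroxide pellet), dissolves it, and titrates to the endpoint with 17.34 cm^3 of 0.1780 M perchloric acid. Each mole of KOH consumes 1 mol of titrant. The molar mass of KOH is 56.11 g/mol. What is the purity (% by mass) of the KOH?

n(HClO4) = 0.1780 x 0.01734 = 0.003087 mol.
n(KOH) = 0.003087 / 1 = 0.003087 mol.
mass of KOH = 0.003087 x 56.11 = 0.1732 g.
% purity = 0.1732 / 2.3482 x 100 = 7.38%.

7.38%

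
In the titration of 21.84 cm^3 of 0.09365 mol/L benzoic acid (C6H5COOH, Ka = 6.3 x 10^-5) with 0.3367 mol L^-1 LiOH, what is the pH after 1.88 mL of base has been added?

3.85

Initial n(C6H5COOH) = 0.09365 x 0.02184 = 0.002045 mol.
n(LiOH) added = 0.3367 x 0.001880 = 0.0006330 mol, converting that many moles of C6H5COOH to C6H5COO-.
Remaining n(C6H5COOH) = 0.001412 mol; n(C6H5COO-) = 0.0006330 mol.
By Henderson-Hasselbalch, pH = pKa + log([A^-]/[HA]) = 4.20 + log(0.0006330/0.001412) = 4.20 + (-0.35) = 3.85.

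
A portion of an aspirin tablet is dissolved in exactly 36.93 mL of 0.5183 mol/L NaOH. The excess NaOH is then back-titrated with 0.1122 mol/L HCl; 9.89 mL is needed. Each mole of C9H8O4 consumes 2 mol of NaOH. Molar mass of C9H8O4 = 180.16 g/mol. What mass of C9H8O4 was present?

Total n(NaOH) added = 0.5183 x 0.03693 = 0.01914 mol.
n(HCl) used = 0.1122 x 0.009890 = 0.001110 mol, which equals the excess n(NaOH).
So n(NaOH) consumed by the sample = 0.01914 - 0.001110 = 0.01803 mol.
n(C9H8O4) = 0.01803 / 2 = 0.009016 mol.
mass = 0.009016 mol x 180.16 g/mol = 1.62 g.

1.62 g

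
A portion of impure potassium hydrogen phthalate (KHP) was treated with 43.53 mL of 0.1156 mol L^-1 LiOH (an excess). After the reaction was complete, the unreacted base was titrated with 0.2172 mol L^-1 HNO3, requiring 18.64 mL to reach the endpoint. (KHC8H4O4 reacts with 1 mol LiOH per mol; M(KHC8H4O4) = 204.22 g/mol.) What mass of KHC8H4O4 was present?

Total n(LiOH) added = 0.1156 x 0.04353 = 0.005032 mol.
n(HNO3) used = 0.2172 x 0.01864 = 0.004049 mol, which equals the excess n(LiOH).
So n(LiOH) consumed by the sample = 0.005032 - 0.004049 = 0.0009835 mol.
n(KHC8H4O4) = 0.0009835 / 1 = 0.0009835 mol.
mass = 0.0009835 mol x 204.22 g/mol = 0.201 g.

0.201 g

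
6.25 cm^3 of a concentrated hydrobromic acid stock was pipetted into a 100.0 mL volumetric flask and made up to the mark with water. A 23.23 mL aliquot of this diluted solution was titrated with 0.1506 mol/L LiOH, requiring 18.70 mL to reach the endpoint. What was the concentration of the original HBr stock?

1.94 M

n(LiOH) = 0.1506 x 0.01870 = 0.002816 mol.
n(HBr) in the aliquot = 0.002816 mol.
[diluted HBr] = 0.002816 / 0.02323 = 0.1212 M.
Dilution factor = 100.0/6.250 = 16.00, so [stock] = 0.1212 x 16.00 = 1.94 M.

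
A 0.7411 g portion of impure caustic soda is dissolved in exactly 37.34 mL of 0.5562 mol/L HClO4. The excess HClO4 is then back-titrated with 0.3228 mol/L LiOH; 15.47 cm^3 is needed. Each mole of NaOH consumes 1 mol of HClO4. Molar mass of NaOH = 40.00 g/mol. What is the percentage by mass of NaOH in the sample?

Total n(HClO4) added = 0.5562 x 0.03734 = 0.02077 mol.
n(LiOH) used = 0.3228 x 0.01547 = 0.004994 mol, which equals the excess n(HClO4).
So n(HClO4) consumed by the sample = 0.02077 - 0.004994 = 0.01577 mol.
n(NaOH) = 0.01577 / 1 = 0.01577 mol.
mass NaOH = 0.01577 x 40.00 = 0.6310 g, so %NaOH = 0.6310/0.7411 x 100 = 85.1%.

85.1%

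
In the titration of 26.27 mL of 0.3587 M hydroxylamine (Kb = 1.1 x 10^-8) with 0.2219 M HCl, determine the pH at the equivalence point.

3.45

n(NH2OH) = 0.3587 x 0.02627 = 0.009423 mol; V(HCl) at equivalence = 0.009423/0.2219 = 0.04247 L.
At equivalence the base is fully converted to NH3OH+; total volume = 0.06874 L, so [NH3OH+] = 0.009423/0.06874 = 0.1371 M.
Ka(NH3OH+) = Kw/Kb = 1.0e-14 / 1.1 x 10^-8 = 9.09e-7.
[H^+] = sqrt(Ka x [NH3OH+]) = sqrt(9.09e-7 x 0.1371) = 0.000353 M.
pH = -log(0.000353) = 3.45.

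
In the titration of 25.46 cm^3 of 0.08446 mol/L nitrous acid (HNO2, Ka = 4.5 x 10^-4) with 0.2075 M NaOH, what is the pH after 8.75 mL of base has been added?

4.08

Initial n(HNO2) = 0.08446 x 0.02546 = 0.002150 mol.
n(NaOH) added = 0.2075 x 0.008750 = 0.001816 mol, converting that many moles of HNO2 to NO2-.
Remaining n(HNO2) = 0.0003347 mol; n(NO2-) = 0.001816 mol.
By Henderson-Hasselbalch, pH = pKa + log([A^-]/[HA]) = 3.35 + log(0.001816/0.0003347) = 3.35 + (+0.73) = 4.08.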